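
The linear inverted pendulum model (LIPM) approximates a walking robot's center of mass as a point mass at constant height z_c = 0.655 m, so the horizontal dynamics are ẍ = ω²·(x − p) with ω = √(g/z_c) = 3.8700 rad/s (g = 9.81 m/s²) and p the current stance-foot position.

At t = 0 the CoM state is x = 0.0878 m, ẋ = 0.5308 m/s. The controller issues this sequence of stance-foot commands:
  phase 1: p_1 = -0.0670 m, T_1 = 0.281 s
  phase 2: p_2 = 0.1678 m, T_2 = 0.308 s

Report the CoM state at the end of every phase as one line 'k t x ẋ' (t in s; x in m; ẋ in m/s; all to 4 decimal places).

phase 1: p=-0.0670, T=0.281, ωT=1.087470, cosh=1.651913, sinh=1.314845; start (x,ẋ)=(0.087800, 0.530800) → end (x,ẋ)=(0.369057, 1.664528)
phase 2: p=0.1678, T=0.308, ωT=1.191960, cosh=1.798578, sinh=1.494952; start (x,ẋ)=(0.369057, 1.664528) → end (x,ẋ)=(1.172772, 4.158150)

1 0.2810 0.3691 1.6645
2 0.5890 1.1728 4.1581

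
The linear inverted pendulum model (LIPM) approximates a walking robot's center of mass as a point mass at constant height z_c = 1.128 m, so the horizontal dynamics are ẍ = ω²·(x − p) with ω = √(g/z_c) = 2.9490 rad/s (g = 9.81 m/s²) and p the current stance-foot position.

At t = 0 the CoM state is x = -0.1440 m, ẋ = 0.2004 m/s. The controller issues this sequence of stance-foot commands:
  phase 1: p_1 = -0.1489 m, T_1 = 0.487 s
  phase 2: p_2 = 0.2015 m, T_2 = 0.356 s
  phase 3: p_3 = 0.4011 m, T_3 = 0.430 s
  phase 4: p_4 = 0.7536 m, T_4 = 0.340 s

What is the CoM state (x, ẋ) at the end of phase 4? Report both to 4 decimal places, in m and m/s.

x = -1.3850, ẋ = -5.8256

phase 1: p=-0.1489, T=0.487, ωT=1.436163, cosh=2.221185, sinh=1.983347; start (x,ẋ)=(-0.144000, 0.200400) → end (x,ẋ)=(-0.003237, 0.473785)
phase 2: p=0.2015, T=0.356, ωT=1.049844, cosh=1.603599, sinh=1.253607; start (x,ẋ)=(-0.003237, 0.473785) → end (x,ẋ)=(0.074587, 0.002871)
phase 3: p=0.4011, T=0.430, ωT=1.268070, cosh=1.917680, sinh=1.636306; start (x,ẋ)=(0.074587, 0.002871) → end (x,ẋ)=(-0.223454, -1.570072)
phase 4: p=0.7536, T=0.340, ωT=1.002660, cosh=1.546212, sinh=1.179310; start (x,ẋ)=(-0.223454, -1.570072) → end (x,ẋ)=(-1.385008, -5.825649)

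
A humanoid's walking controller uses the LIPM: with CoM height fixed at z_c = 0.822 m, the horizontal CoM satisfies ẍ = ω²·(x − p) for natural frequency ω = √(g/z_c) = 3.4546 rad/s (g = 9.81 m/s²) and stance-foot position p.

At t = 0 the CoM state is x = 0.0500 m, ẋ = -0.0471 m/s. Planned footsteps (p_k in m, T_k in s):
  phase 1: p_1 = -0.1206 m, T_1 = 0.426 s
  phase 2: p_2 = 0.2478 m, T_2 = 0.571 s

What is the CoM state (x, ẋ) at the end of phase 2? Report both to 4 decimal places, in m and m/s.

phase 1: p=-0.1206, T=0.426, ωT=1.471660, cosh=2.293002, sinh=2.063457; start (x,ẋ)=(0.050000, -0.047100) → end (x,ẋ)=(0.242453, 1.108108)
phase 2: p=0.2478, T=0.571, ωT=1.972577, cosh=3.664137, sinh=3.525039; start (x,ẋ)=(0.242453, 1.108108) → end (x,ẋ)=(1.358910, 3.995145)

x = 1.3589, ẋ = 3.9951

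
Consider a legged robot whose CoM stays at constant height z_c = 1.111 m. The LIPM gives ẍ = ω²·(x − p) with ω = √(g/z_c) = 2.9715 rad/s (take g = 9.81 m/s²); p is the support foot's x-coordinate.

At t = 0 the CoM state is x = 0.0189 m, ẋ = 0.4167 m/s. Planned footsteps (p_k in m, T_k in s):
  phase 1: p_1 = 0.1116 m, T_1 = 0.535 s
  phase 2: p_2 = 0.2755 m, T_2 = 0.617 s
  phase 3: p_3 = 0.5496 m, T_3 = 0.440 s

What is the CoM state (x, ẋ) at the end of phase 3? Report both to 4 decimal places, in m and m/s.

x = 0.8006, ẋ = 0.9933

phase 1: p=0.1116, T=0.535, ωT=1.589752, cosh=2.553256, sinh=2.349280; start (x,ẋ)=(0.018900, 0.416700) → end (x,ẋ)=(0.204358, 0.416814)
phase 2: p=0.2755, T=0.617, ωT=1.833415, cosh=3.207541, sinh=3.047674; start (x,ẋ)=(0.204358, 0.416814) → end (x,ẋ)=(0.474807, 0.692672)
phase 3: p=0.5496, T=0.440, ωT=1.307460, cosh=1.983639, sinh=1.713133; start (x,ẋ)=(0.474807, 0.692672) → end (x,ẋ)=(0.800578, 0.993274)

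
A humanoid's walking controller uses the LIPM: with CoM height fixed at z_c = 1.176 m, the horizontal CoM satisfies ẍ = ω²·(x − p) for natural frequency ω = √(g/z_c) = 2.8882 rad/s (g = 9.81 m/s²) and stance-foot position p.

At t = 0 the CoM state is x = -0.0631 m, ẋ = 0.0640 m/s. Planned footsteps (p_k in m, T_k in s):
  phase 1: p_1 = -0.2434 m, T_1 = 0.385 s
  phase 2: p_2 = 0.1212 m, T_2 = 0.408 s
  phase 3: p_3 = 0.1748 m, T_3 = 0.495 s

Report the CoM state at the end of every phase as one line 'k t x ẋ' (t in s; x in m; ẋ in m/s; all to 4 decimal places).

1 0.3850 0.0904 0.8138
2 0.7930 0.4808 1.3163
3 1.2880 1.7478 4.6468

phase 1: p=-0.2434, T=0.385, ωT=1.111957, cosh=1.684609, sinh=1.355694; start (x,ẋ)=(-0.063100, 0.064000) → end (x,ẋ)=(0.090376, 0.813782)
phase 2: p=0.1212, T=0.408, ωT=1.178386, cosh=1.778450, sinh=1.470675; start (x,ẋ)=(0.090376, 0.813782) → end (x,ẋ)=(0.480760, 1.316343)
phase 3: p=0.1748, T=0.495, ωT=1.429659, cosh=2.208333, sinh=1.968942; start (x,ẋ)=(0.480760, 1.316343) → end (x,ẋ)=(1.747837, 4.646823)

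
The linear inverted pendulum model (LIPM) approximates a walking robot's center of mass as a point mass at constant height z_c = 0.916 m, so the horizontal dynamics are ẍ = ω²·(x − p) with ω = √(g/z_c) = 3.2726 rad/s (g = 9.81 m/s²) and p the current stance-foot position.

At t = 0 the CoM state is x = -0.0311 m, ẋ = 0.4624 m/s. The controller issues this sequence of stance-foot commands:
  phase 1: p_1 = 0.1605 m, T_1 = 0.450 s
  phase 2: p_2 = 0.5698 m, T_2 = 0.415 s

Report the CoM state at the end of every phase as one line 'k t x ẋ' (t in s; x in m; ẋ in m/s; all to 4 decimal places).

phase 1: p=0.1605, T=0.450, ωT=1.472670, cosh=2.295088, sinh=2.065775; start (x,ẋ)=(-0.031100, 0.462400) → end (x,ẋ)=(0.012644, -0.234055)
phase 2: p=0.5698, T=0.415, ωT=1.358129, cosh=2.073026, sinh=1.815884; start (x,ẋ)=(0.012644, -0.234055) → end (x,ẋ)=(-0.715071, -3.796195)

1 0.4500 0.0126 -0.2341
2 0.8650 -0.7151 -3.7962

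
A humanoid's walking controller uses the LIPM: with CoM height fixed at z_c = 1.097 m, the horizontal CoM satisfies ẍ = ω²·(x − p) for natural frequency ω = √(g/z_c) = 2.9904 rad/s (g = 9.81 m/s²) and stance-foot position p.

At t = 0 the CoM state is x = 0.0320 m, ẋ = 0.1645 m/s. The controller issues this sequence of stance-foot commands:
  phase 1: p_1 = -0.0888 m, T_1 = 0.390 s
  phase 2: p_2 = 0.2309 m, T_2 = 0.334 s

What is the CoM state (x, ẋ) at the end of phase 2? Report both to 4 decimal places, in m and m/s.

phase 1: p=-0.0888, T=0.390, ωT=1.166256, cosh=1.760742, sinh=1.449210; start (x,ẋ)=(0.032000, 0.164500) → end (x,ẋ)=(0.203618, 0.813155)
phase 2: p=0.2309, T=0.334, ωT=0.998794, cosh=1.541664, sinh=1.173340; start (x,ẋ)=(0.203618, 0.813155) → end (x,ẋ)=(0.507897, 1.157885)

x = 0.5079, ẋ = 1.1579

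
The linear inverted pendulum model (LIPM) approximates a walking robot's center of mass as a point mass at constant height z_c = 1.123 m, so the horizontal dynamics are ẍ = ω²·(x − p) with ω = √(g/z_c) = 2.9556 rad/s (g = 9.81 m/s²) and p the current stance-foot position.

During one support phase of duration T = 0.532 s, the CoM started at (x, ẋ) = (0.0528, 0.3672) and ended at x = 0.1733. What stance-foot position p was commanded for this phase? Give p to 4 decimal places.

p = 0.1625

ωT = 2.9556·0.532 = 1.572379; cosh(ωT) = 2.512824, sinh(ωT) = 2.305273
x(T) = p + (x₀−p)·cosh(ωT) + (ẋ₀/ω)·sinh(ωT) ⇒ p·(1 − cosh) = x(T) − x₀·cosh − (ẋ₀/ω)·sinh
numerator   = 0.1733 − (0.0528)·2.512824 − (0.3672/2.9556)·2.305273 = -0.245781
denominator = 1 − 2.512824 = -1.512824
p = -0.245781 / -1.512824 = 0.1625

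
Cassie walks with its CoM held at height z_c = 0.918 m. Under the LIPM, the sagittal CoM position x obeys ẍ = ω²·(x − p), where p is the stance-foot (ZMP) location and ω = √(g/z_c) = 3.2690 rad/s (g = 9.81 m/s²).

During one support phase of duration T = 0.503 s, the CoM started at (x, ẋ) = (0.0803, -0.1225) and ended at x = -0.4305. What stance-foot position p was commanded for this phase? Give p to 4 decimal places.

p = 0.3280

ωT = 3.2690·0.503 = 1.644307; cosh(ωT) = 2.685284, sinh(ωT) = 2.492137
x(T) = p + (x₀−p)·cosh(ωT) + (ẋ₀/ω)·sinh(ωT) ⇒ p·(1 − cosh) = x(T) − x₀·cosh − (ẋ₀/ω)·sinh
numerator   = -0.4305 − (0.0803)·2.685284 − (-0.1225/3.2690)·2.492137 = -0.552740
denominator = 1 − 2.685284 = -1.685284
p = -0.552740 / -1.685284 = 0.3280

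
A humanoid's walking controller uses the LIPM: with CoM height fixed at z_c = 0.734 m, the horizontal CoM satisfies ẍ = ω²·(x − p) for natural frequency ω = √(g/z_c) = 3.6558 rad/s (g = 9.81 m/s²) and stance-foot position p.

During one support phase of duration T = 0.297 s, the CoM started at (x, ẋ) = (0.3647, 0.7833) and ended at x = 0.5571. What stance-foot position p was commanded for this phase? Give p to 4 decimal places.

ωT = 3.6558·0.297 = 1.085773; cosh(ωT) = 1.649684, sinh(ωT) = 1.312043
x(T) = p + (x₀−p)·cosh(ωT) + (ẋ₀/ω)·sinh(ωT) ⇒ p·(1 − cosh) = x(T) − x₀·cosh − (ẋ₀/ω)·sinh
numerator   = 0.5571 − (0.3647)·1.649684 − (0.7833/3.6558)·1.312043 = -0.325661
denominator = 1 − 1.649684 = -0.649684
p = -0.325661 / -0.649684 = 0.5013

p = 0.5013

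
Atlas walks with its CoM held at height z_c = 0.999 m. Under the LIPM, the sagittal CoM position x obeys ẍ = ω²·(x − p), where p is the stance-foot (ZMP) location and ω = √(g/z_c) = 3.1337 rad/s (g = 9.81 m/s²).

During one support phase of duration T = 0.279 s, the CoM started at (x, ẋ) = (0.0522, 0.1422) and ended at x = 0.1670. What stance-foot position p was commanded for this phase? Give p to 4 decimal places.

ωT = 3.1337·0.279 = 0.874302; cosh(ωT) = 1.407178, sinh(ωT) = 0.990025
x(T) = p + (x₀−p)·cosh(ωT) + (ẋ₀/ω)·sinh(ωT) ⇒ p·(1 − cosh) = x(T) − x₀·cosh − (ẋ₀/ω)·sinh
numerator   = 0.1670 − (0.0522)·1.407178 − (0.1422/3.1337)·0.990025 = 0.048620
denominator = 1 − 1.407178 = -0.407178
p = 0.048620 / -0.407178 = -0.1194

p = -0.1194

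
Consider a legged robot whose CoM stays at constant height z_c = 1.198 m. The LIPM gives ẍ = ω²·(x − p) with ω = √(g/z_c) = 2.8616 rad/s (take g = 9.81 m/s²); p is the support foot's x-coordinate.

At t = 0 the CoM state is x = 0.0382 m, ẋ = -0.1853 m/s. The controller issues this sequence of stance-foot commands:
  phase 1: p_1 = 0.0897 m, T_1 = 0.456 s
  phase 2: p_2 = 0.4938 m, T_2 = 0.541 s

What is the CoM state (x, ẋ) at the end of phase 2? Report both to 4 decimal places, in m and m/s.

phase 1: p=0.0897, T=0.456, ωT=1.304890, cosh=1.979242, sinh=1.708040; start (x,ẋ)=(0.038200, -0.185300) → end (x,ẋ)=(-0.122833, -0.618472)
phase 2: p=0.4938, T=0.541, ωT=1.548126, cosh=2.457647, sinh=2.245001; start (x,ẋ)=(-0.122833, -0.618472) → end (x,ẋ)=(-1.506874, -5.481418)

x = -1.5069, ẋ = -5.4814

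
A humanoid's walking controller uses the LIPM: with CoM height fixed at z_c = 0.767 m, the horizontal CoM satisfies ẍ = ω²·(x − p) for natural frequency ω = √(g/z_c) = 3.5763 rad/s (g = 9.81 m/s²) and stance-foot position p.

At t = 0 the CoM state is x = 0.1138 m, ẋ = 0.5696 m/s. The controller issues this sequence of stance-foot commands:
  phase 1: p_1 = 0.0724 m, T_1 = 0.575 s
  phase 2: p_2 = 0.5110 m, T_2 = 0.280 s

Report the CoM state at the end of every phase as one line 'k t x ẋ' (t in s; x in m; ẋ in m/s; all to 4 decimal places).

1 0.5750 0.8492 2.8321
2 0.8550 1.9658 5.7989

phase 1: p=0.0724, T=0.575, ωT=2.056372, cosh=3.972739, sinh=3.844821; start (x,ẋ)=(0.113800, 0.569600) → end (x,ẋ)=(0.849239, 2.832132)
phase 2: p=0.5110, T=0.280, ωT=1.001364, cosh=1.544685, sinh=1.177307; start (x,ẋ)=(0.849239, 2.832132) → end (x,ẋ)=(1.965802, 5.798874)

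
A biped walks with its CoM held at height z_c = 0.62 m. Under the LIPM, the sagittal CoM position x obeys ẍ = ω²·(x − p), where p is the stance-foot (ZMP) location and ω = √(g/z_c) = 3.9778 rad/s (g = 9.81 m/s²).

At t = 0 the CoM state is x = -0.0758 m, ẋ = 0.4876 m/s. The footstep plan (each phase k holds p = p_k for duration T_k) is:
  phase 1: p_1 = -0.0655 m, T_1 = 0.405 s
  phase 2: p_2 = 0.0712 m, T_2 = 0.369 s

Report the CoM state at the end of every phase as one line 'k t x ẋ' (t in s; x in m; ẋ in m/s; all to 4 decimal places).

1 0.4050 0.2024 1.1711
2 0.7740 0.9758 3.7481

phase 1: p=-0.0655, T=0.405, ωT=1.611009, cosh=2.603774, sinh=2.404088; start (x,ẋ)=(-0.075800, 0.487600) → end (x,ẋ)=(0.202375, 1.171101)
phase 2: p=0.0712, T=0.369, ωT=1.467808, cosh=2.285071, sinh=2.054641; start (x,ẋ)=(0.202375, 1.171101) → end (x,ẋ)=(0.975850, 3.748137)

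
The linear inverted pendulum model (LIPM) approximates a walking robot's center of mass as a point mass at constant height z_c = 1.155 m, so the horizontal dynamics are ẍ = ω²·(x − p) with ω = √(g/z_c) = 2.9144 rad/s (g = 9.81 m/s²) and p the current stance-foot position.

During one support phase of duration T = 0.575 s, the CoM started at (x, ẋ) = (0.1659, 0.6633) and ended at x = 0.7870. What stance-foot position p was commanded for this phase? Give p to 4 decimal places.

p = 0.1464

ωT = 2.9144·0.575 = 1.675780; cosh(ωT) = 2.765062, sinh(ωT) = 2.577899
x(T) = p + (x₀−p)·cosh(ωT) + (ẋ₀/ω)·sinh(ωT) ⇒ p·(1 − cosh) = x(T) − x₀·cosh − (ẋ₀/ω)·sinh
numerator   = 0.7870 − (0.1659)·2.765062 − (0.6633/2.9144)·2.577899 = -0.258438
denominator = 1 − 2.765062 = -1.765062
p = -0.258438 / -1.765062 = 0.1464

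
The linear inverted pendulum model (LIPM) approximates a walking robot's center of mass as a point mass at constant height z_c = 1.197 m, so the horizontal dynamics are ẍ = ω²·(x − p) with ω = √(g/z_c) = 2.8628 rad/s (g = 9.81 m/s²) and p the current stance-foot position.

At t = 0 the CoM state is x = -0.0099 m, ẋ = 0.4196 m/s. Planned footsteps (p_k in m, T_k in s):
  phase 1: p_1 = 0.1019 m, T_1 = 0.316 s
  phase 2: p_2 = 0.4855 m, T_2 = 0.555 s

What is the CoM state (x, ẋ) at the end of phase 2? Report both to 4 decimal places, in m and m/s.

phase 1: p=0.1019, T=0.316, ωT=0.904645, cosh=1.437870, sinh=1.033184; start (x,ẋ)=(-0.009900, 0.419600) → end (x,ẋ)=(0.092580, 0.272648)
phase 2: p=0.4855, T=0.555, ωT=1.588854, cosh=2.551146, sinh=2.346987; start (x,ẋ)=(0.092580, 0.272648) → end (x,ẋ)=(-0.293374, -1.944447)

x = -0.2934, ẋ = -1.9444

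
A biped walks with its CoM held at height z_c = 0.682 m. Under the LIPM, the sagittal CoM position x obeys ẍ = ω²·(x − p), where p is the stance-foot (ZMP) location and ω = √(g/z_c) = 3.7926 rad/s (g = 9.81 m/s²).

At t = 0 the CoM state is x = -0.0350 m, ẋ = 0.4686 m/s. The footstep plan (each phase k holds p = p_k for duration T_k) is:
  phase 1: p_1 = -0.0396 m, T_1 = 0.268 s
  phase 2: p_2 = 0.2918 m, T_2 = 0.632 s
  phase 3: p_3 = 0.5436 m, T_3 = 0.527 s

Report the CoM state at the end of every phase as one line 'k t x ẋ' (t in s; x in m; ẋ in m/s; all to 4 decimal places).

phase 1: p=-0.0396, T=0.268, ωT=1.016417, cosh=1.562582, sinh=1.200693; start (x,ẋ)=(-0.035000, 0.468600) → end (x,ẋ)=(0.115941, 0.753173)
phase 2: p=0.2918, T=0.632, ωT=2.396923, cosh=5.540155, sinh=5.449157; start (x,ẋ)=(0.115941, 0.753173) → end (x,ẋ)=(0.399665, 0.538316)
phase 3: p=0.5436, T=0.527, ωT=1.998700, cosh=3.757485, sinh=3.621973; start (x,ẋ)=(0.399665, 0.538316) → end (x,ẋ)=(0.516862, 0.045517)

1 0.2680 0.1159 0.7532
2 0.9000 0.3997 0.5383
3 1.4270 0.5169 0.0455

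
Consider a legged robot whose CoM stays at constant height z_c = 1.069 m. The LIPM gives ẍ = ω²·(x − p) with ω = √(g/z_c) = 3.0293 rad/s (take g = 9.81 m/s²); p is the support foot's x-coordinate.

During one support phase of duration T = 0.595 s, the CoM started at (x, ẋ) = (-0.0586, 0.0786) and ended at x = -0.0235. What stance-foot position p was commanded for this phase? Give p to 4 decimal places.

p = -0.0390

ωT = 3.0293·0.595 = 1.802434; cosh(ωT) = 3.114642, sinh(ωT) = 2.949745
x(T) = p + (x₀−p)·cosh(ωT) + (ẋ₀/ω)·sinh(ωT) ⇒ p·(1 − cosh) = x(T) − x₀·cosh − (ẋ₀/ω)·sinh
numerator   = -0.0235 − (-0.0586)·3.114642 − (0.0786/3.0293)·2.949745 = 0.082482
denominator = 1 − 3.114642 = -2.114642
p = 0.082482 / -2.114642 = -0.0390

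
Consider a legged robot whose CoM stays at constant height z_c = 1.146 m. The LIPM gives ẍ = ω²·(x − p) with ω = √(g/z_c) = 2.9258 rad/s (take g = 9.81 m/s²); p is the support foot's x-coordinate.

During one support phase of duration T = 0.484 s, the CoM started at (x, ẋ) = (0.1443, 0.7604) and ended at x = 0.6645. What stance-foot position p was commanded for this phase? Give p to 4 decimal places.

p = 0.1306

ωT = 2.9258·0.484 = 1.416087; cosh(ωT) = 2.181813, sinh(ωT) = 1.939151
x(T) = p + (x₀−p)·cosh(ωT) + (ẋ₀/ω)·sinh(ωT) ⇒ p·(1 − cosh) = x(T) − x₀·cosh − (ẋ₀/ω)·sinh
numerator   = 0.6645 − (0.1443)·2.181813 − (0.7604/2.9258)·1.939151 = -0.154311
denominator = 1 − 2.181813 = -1.181813
p = -0.154311 / -1.181813 = 0.1306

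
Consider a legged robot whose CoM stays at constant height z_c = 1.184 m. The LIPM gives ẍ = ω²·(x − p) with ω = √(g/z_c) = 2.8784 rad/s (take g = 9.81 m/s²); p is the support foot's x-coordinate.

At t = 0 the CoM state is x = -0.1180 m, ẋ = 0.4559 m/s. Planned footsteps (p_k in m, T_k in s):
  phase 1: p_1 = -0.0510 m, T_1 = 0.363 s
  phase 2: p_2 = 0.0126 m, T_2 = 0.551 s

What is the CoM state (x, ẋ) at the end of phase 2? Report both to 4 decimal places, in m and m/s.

x = 0.4771, ẋ = 1.4213

phase 1: p=-0.0510, T=0.363, ωT=1.044859, cosh=1.597370, sinh=1.245628; start (x,ẋ)=(-0.118000, 0.455900) → end (x,ẋ)=(0.039267, 0.488018)
phase 2: p=0.0126, T=0.551, ωT=1.585998, cosh=2.544454, sinh=2.339711; start (x,ẋ)=(0.039267, 0.488018) → end (x,ẋ)=(0.477139, 1.421332)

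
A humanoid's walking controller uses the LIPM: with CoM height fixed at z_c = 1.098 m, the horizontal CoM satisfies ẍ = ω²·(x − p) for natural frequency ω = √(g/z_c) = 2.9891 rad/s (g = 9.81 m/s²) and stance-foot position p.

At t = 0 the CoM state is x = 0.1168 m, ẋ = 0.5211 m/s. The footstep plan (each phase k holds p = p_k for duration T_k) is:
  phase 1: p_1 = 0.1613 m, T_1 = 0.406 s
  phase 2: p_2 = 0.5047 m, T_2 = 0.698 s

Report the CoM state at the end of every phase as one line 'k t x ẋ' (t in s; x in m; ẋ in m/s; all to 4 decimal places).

phase 1: p=0.1613, T=0.406, ωT=1.213575, cosh=1.831313, sinh=1.534180; start (x,ẋ)=(0.116800, 0.521100) → end (x,ẋ)=(0.347265, 0.750228)
phase 2: p=0.5047, T=0.698, ωT=2.086392, cosh=4.089965, sinh=3.965831; start (x,ẋ)=(0.347265, 0.750228) → end (x,ẋ)=(0.856174, 1.202137)

1 0.4060 0.3473 0.7502
2 1.1040 0.8562 1.2021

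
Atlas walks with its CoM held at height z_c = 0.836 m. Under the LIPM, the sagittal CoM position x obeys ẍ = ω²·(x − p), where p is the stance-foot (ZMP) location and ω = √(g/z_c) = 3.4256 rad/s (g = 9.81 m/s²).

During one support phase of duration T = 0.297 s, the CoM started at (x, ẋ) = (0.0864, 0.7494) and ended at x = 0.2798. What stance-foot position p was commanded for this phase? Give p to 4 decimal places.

ωT = 3.4256·0.297 = 1.017403; cosh(ωT) = 1.563768, sinh(ωT) = 1.202235
x(T) = p + (x₀−p)·cosh(ωT) + (ẋ₀/ω)·sinh(ωT) ⇒ p·(1 − cosh) = x(T) − x₀·cosh − (ẋ₀/ω)·sinh
numerator   = 0.2798 − (0.0864)·1.563768 − (0.7494/3.4256)·1.202235 = -0.118316
denominator = 1 − 1.563768 = -0.563768
p = -0.118316 / -0.563768 = 0.2099

p = 0.2099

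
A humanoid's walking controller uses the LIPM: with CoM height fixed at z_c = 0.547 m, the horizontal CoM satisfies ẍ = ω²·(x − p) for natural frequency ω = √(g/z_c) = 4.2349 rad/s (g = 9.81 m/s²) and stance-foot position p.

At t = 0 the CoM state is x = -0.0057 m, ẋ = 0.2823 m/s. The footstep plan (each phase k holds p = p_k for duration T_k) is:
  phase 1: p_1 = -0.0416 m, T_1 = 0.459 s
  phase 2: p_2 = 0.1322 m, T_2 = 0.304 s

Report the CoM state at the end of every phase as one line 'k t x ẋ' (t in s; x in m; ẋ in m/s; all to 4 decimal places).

phase 1: p=-0.0416, T=0.459, ωT=1.943819, cosh=3.564267, sinh=3.421111; start (x,ẋ)=(-0.005700, 0.282300) → end (x,ẋ)=(0.314410, 1.526314)
phase 2: p=0.1322, T=0.304, ωT=1.287410, cosh=1.949687, sinh=1.673702; start (x,ẋ)=(0.314410, 1.526314) → end (x,ẋ)=(1.090676, 4.267329)

1 0.4590 0.3144 1.5263
2 0.7630 1.0907 4.2673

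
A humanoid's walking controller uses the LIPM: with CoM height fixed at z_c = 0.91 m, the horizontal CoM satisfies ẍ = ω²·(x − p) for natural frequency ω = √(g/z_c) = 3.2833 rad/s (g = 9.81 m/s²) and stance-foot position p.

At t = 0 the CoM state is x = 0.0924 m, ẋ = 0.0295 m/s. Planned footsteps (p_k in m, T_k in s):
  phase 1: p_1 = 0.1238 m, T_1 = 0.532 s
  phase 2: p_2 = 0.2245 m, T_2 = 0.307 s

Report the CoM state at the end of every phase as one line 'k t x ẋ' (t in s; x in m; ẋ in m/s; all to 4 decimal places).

1 0.5320 0.0560 -0.1995
2 0.8390 -0.1093 -0.9667

phase 1: p=0.1238, T=0.532, ωT=1.746716, cosh=2.955039, sinh=2.780694; start (x,ẋ)=(0.092400, 0.029500) → end (x,ẋ)=(0.055996, -0.199504)
phase 2: p=0.2245, T=0.307, ωT=1.007973, cosh=1.552500, sinh=1.187542; start (x,ẋ)=(0.055996, -0.199504) → end (x,ẋ)=(-0.109261, -0.966736)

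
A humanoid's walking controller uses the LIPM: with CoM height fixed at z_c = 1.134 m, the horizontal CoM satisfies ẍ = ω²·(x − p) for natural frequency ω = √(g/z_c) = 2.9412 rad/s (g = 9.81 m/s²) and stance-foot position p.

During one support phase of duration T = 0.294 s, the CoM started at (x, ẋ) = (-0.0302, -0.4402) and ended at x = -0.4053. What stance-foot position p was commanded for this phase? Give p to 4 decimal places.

p = 0.5454

ωT = 2.9412·0.294 = 0.864713; cosh(ωT) = 1.397748, sinh(ωT) = 0.976576
x(T) = p + (x₀−p)·cosh(ωT) + (ẋ₀/ω)·sinh(ωT) ⇒ p·(1 − cosh) = x(T) − x₀·cosh − (ẋ₀/ω)·sinh
numerator   = -0.4053 − (-0.0302)·1.397748 − (-0.4402/2.9412)·0.976576 = -0.216927
denominator = 1 − 1.397748 = -0.397748
p = -0.216927 / -0.397748 = 0.5454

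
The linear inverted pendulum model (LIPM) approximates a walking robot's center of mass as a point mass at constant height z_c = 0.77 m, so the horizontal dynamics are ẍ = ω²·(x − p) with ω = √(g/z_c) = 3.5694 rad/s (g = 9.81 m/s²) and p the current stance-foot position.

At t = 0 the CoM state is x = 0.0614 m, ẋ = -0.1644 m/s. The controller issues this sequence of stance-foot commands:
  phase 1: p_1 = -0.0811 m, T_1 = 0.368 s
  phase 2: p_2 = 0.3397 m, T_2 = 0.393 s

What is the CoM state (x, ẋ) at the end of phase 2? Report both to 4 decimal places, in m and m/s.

x = 0.1679, ẋ = -0.2883

phase 1: p=-0.0811, T=0.368, ωT=1.313539, cosh=1.994090, sinh=1.725224; start (x,ẋ)=(0.061400, -0.164400) → end (x,ẋ)=(0.123597, 0.549688)
phase 2: p=0.3397, T=0.393, ωT=1.402774, cosh=2.156190, sinh=1.910276; start (x,ẋ)=(0.123597, 0.549688) → end (x,ẋ)=(0.167924, -0.288273)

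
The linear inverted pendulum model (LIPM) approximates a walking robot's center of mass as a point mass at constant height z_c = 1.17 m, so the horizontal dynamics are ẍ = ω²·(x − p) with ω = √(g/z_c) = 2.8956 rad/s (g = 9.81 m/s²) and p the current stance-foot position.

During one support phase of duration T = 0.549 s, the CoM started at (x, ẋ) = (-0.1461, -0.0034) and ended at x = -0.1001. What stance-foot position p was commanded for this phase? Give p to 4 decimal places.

ωT = 2.8956·0.549 = 1.589684; cosh(ωT) = 2.553096, sinh(ωT) = 2.349106
x(T) = p + (x₀−p)·cosh(ωT) + (ẋ₀/ω)·sinh(ωT) ⇒ p·(1 − cosh) = x(T) − x₀·cosh − (ẋ₀/ω)·sinh
numerator   = -0.1001 − (-0.1461)·2.553096 − (-0.0034/2.8956)·2.349106 = 0.275666
denominator = 1 − 2.553096 = -1.553096
p = 0.275666 / -1.553096 = -0.1775

p = -0.1775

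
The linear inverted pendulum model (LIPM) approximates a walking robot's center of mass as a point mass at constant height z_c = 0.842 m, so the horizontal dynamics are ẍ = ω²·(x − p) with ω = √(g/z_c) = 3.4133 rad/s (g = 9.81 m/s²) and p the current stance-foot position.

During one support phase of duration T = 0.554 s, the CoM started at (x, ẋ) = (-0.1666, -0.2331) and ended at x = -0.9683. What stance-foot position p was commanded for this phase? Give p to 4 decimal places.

ωT = 3.4133·0.554 = 1.890968; cosh(ωT) = 3.388353, sinh(ωT) = 3.237428
x(T) = p + (x₀−p)·cosh(ωT) + (ẋ₀/ω)·sinh(ωT) ⇒ p·(1 − cosh) = x(T) − x₀·cosh − (ẋ₀/ω)·sinh
numerator   = -0.9683 − (-0.1666)·3.388353 − (-0.2331/3.4133)·3.237428 = -0.182711
denominator = 1 − 3.388353 = -2.388353
p = -0.182711 / -2.388353 = 0.0765

p = 0.0765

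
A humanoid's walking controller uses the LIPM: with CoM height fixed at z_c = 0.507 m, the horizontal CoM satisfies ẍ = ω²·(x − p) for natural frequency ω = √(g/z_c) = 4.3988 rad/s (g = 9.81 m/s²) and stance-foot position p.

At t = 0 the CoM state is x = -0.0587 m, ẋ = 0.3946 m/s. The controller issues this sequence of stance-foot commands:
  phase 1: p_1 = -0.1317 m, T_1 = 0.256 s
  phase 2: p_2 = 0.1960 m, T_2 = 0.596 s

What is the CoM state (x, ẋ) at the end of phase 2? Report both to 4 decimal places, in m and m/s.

x = 1.3810, ẋ = 5.3193

phase 1: p=-0.1317, T=0.256, ωT=1.126093, cosh=1.703941, sinh=1.379643; start (x,ẋ)=(-0.058700, 0.394600) → end (x,ẋ)=(0.116450, 1.115396)
phase 2: p=0.1960, T=0.596, ωT=2.621685, cosh=6.915783, sinh=6.843102; start (x,ẋ)=(0.116450, 1.115396) → end (x,ẋ)=(1.381046, 5.319278)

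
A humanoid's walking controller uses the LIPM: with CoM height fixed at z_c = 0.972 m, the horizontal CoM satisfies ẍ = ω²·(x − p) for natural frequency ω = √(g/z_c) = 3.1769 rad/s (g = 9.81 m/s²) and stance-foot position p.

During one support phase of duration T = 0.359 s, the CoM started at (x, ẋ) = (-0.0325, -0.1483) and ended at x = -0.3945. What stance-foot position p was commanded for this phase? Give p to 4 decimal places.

p = 0.3769

ωT = 3.1769·0.359 = 1.140507; cosh(ωT) = 1.724006, sinh(ωT) = 1.404349
x(T) = p + (x₀−p)·cosh(ωT) + (ẋ₀/ω)·sinh(ωT) ⇒ p·(1 − cosh) = x(T) − x₀·cosh − (ẋ₀/ω)·sinh
numerator   = -0.3945 − (-0.0325)·1.724006 − (-0.1483/3.1769)·1.404349 = -0.272914
denominator = 1 − 1.724006 = -0.724006
p = -0.272914 / -0.724006 = 0.3769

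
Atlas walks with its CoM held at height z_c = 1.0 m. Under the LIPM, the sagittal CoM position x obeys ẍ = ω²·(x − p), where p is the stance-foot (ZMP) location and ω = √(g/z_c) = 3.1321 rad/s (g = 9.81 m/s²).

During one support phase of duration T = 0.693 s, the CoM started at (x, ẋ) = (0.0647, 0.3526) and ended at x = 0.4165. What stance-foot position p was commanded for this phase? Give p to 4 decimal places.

ωT = 3.1321·0.693 = 2.170545; cosh(ωT) = 4.438588, sinh(ωT) = 4.324473
x(T) = p + (x₀−p)·cosh(ωT) + (ẋ₀/ω)·sinh(ωT) ⇒ p·(1 − cosh) = x(T) − x₀·cosh − (ẋ₀/ω)·sinh
numerator   = 0.4165 − (0.0647)·4.438588 − (0.3526/3.1321)·4.324473 = -0.357510
denominator = 1 − 4.438588 = -3.438588
p = -0.357510 / -3.438588 = 0.1040

p = 0.1040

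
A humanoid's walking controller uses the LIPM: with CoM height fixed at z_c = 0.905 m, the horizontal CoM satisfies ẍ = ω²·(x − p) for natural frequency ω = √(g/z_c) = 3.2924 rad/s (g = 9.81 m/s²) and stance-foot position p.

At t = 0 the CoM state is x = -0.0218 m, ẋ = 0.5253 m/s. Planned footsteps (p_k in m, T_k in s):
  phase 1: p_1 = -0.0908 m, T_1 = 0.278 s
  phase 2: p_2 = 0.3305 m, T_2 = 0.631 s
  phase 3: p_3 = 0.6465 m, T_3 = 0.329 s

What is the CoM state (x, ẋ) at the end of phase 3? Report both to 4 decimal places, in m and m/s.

x = 1.8797, ẋ = 4.4763

phase 1: p=-0.0908, T=0.278, ωT=0.915287, cosh=1.448947, sinh=1.048545; start (x,ẋ)=(-0.021800, 0.525300) → end (x,ẋ)=(0.176472, 0.999336)
phase 2: p=0.3305, T=0.631, ωT=2.077504, cosh=4.054880, sinh=3.929638; start (x,ẋ)=(0.176472, 0.999336) → end (x,ẋ)=(0.898690, 2.059382)
phase 3: p=0.6465, T=0.329, ωT=1.083200, cosh=1.646314, sinh=1.307803; start (x,ẋ)=(0.898690, 2.059382) → end (x,ẋ)=(1.879709, 4.476272)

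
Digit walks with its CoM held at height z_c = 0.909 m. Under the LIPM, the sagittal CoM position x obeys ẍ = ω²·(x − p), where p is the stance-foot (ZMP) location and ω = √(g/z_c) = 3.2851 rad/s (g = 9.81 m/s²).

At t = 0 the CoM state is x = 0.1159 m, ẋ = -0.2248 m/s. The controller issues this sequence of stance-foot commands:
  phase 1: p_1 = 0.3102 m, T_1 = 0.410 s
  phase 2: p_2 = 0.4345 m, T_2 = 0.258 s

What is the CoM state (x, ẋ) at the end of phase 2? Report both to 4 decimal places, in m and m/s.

phase 1: p=0.3102, T=0.410, ωT=1.346891, cosh=2.052749, sinh=1.792702; start (x,ẋ)=(0.115900, -0.224800) → end (x,ẋ)=(-0.211324, -1.605731)
phase 2: p=0.4345, T=0.258, ωT=0.847556, cosh=1.381198, sinh=0.952737; start (x,ẋ)=(-0.211324, -1.605731) → end (x,ẋ)=(-0.923201, -4.239156)

x = -0.9232, ẋ = -4.2392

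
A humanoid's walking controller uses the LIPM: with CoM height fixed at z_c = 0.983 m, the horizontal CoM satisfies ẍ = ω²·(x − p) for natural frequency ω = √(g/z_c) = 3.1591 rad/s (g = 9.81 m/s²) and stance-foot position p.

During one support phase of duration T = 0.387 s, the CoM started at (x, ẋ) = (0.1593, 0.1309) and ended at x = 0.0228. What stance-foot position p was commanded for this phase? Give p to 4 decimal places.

ωT = 3.1591·0.387 = 1.222572; cosh(ωT) = 1.845191, sinh(ωT) = 1.550719
x(T) = p + (x₀−p)·cosh(ωT) + (ẋ₀/ω)·sinh(ωT) ⇒ p·(1 − cosh) = x(T) − x₀·cosh − (ẋ₀/ω)·sinh
numerator   = 0.0228 − (0.1593)·1.845191 − (0.1309/3.1591)·1.550719 = -0.335394
denominator = 1 − 1.845191 = -0.845191
p = -0.335394 / -0.845191 = 0.3968

p = 0.3968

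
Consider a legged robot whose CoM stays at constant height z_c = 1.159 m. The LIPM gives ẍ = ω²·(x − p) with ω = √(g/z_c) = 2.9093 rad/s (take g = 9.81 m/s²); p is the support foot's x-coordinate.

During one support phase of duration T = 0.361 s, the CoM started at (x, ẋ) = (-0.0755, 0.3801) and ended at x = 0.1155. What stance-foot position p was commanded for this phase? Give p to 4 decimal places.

p = -0.1204

ωT = 2.9093·0.361 = 1.050257; cosh(ωT) = 1.604117, sinh(ωT) = 1.254269
x(T) = p + (x₀−p)·cosh(ωT) + (ẋ₀/ω)·sinh(ωT) ⇒ p·(1 − cosh) = x(T) − x₀·cosh − (ẋ₀/ω)·sinh
numerator   = 0.1155 − (-0.0755)·1.604117 − (0.3801/2.9093)·1.254269 = 0.072741
denominator = 1 − 1.604117 = -0.604117
p = 0.072741 / -0.604117 = -0.1204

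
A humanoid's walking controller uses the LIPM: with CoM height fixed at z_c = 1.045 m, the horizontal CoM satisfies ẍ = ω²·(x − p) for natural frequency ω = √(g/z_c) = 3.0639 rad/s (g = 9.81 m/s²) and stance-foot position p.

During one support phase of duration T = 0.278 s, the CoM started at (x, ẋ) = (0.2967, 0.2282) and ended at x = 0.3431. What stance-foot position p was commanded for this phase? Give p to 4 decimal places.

p = 0.3616

ωT = 3.0639·0.278 = 0.851764; cosh(ωT) = 1.385220, sinh(ωT) = 0.958558
x(T) = p + (x₀−p)·cosh(ωT) + (ẋ₀/ω)·sinh(ωT) ⇒ p·(1 − cosh) = x(T) − x₀·cosh − (ẋ₀/ω)·sinh
numerator   = 0.3431 − (0.2967)·1.385220 − (0.2282/3.0639)·0.958558 = -0.139288
denominator = 1 − 1.385220 = -0.385220
p = -0.139288 / -0.385220 = 0.3616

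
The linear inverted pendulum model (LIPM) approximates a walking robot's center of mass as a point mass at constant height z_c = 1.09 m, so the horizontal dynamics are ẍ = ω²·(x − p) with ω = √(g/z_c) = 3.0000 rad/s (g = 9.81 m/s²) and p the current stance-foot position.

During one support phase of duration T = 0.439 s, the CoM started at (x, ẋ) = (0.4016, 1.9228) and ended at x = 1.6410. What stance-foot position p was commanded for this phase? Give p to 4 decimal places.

ωT = 3.0000·0.439 = 1.317000; cosh(ωT) = 2.000073, sinh(ωT) = 1.732135
x(T) = p + (x₀−p)·cosh(ωT) + (ẋ₀/ω)·sinh(ωT) ⇒ p·(1 − cosh) = x(T) − x₀·cosh − (ẋ₀/ω)·sinh
numerator   = 1.6410 − (0.4016)·2.000073 − (1.9228/3.0000)·1.732135 = -0.272412
denominator = 1 − 2.000073 = -1.000073
p = -0.272412 / -1.000073 = 0.2724

p = 0.2724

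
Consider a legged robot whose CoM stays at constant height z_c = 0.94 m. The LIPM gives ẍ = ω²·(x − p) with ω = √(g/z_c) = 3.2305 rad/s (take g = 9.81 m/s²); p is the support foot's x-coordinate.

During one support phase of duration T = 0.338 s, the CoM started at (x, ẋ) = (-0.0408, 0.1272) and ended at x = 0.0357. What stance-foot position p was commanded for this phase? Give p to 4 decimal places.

p = -0.0780

ωT = 3.2305·0.338 = 1.091909; cosh(ωT) = 1.657766, sinh(ωT) = 1.322191
x(T) = p + (x₀−p)·cosh(ωT) + (ẋ₀/ω)·sinh(ωT) ⇒ p·(1 − cosh) = x(T) − x₀·cosh − (ẋ₀/ω)·sinh
numerator   = 0.0357 − (-0.0408)·1.657766 − (0.1272/3.2305)·1.322191 = 0.051276
denominator = 1 − 1.657766 = -0.657766
p = 0.051276 / -0.657766 = -0.0780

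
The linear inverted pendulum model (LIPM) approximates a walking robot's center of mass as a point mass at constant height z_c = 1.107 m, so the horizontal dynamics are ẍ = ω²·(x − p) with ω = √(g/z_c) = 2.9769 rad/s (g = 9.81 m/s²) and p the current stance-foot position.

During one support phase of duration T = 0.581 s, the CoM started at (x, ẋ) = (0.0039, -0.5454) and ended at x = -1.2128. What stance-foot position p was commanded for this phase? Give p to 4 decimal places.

ωT = 2.9769·0.581 = 1.729579; cosh(ωT) = 2.907819, sinh(ωT) = 2.730460
x(T) = p + (x₀−p)·cosh(ωT) + (ẋ₀/ω)·sinh(ωT) ⇒ p·(1 − cosh) = x(T) − x₀·cosh − (ẋ₀/ω)·sinh
numerator   = -1.2128 − (0.0039)·2.907819 − (-0.5454/2.9769)·2.730460 = -0.723891
denominator = 1 − 2.907819 = -1.907819
p = -0.723891 / -1.907819 = 0.3794

p = 0.3794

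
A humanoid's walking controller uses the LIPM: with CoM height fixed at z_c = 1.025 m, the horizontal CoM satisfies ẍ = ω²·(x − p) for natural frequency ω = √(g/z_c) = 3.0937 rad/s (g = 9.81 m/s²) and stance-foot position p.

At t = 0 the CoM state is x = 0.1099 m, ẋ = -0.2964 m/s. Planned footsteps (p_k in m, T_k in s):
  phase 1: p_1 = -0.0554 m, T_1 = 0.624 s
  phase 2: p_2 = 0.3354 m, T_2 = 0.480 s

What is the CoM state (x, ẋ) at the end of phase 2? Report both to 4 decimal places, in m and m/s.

phase 1: p=-0.0554, T=0.624, ωT=1.930469, cosh=3.518910, sinh=3.373830; start (x,ẋ)=(0.109900, -0.296400) → end (x,ẋ)=(0.203037, 0.682333)
phase 2: p=0.3354, T=0.480, ωT=1.484976, cosh=2.320684, sinh=2.094176; start (x,ẋ)=(0.203037, 0.682333) → end (x,ẋ)=(0.490111, 0.725935)

x = 0.4901, ẋ = 0.7259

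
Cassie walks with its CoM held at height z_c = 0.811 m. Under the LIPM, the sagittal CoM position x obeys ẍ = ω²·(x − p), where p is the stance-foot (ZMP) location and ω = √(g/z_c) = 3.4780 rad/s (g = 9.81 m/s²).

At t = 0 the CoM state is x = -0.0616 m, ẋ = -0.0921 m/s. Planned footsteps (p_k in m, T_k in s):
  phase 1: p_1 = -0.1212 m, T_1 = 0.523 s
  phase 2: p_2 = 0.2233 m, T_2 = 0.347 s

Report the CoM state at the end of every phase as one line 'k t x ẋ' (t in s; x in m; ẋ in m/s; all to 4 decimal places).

phase 1: p=-0.1212, T=0.523, ωT=1.818994, cosh=3.163921, sinh=3.001732; start (x,ẋ)=(-0.061600, -0.092100) → end (x,ẋ)=(-0.012118, 0.330828)
phase 2: p=0.2233, T=0.347, ωT=1.206866, cosh=1.821062, sinh=1.521929; start (x,ẋ)=(-0.012118, 0.330828) → end (x,ẋ)=(-0.060645, -0.643674)

1 0.5230 -0.0121 0.3308
2 0.8700 -0.0606 -0.6437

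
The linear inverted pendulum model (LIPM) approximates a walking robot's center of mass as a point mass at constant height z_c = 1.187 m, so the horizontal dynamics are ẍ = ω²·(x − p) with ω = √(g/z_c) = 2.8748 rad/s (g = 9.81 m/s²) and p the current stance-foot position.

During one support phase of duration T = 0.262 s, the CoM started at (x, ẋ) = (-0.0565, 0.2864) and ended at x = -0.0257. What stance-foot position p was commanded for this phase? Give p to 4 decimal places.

p = 0.1168

ωT = 2.8748·0.262 = 0.753198; cosh(ωT) = 1.297319, sinh(ωT) = 0.826461
x(T) = p + (x₀−p)·cosh(ωT) + (ẋ₀/ω)·sinh(ωT) ⇒ p·(1 − cosh) = x(T) − x₀·cosh − (ẋ₀/ω)·sinh
numerator   = -0.0257 − (-0.0565)·1.297319 − (0.2864/2.8748)·0.826461 = -0.034737
denominator = 1 − 1.297319 = -0.297319
p = -0.034737 / -0.297319 = 0.1168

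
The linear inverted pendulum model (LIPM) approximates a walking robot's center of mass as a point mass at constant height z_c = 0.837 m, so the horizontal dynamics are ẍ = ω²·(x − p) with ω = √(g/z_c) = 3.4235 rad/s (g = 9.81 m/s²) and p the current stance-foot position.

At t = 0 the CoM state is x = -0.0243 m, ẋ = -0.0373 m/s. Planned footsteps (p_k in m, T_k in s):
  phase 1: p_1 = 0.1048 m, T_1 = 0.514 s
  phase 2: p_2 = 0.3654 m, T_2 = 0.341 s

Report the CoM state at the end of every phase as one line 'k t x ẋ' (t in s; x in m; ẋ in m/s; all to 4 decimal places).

phase 1: p=0.1048, T=0.514, ωT=1.759679, cosh=2.991336, sinh=2.819236; start (x,ẋ)=(-0.024300, -0.037300) → end (x,ẋ)=(-0.312098, -1.357605)
phase 2: p=0.3654, T=0.341, ωT=1.167414, cosh=1.762420, sinh=1.451249; start (x,ẋ)=(-0.312098, -1.357605) → end (x,ẋ)=(-1.404136, -5.758719)

1 0.5140 -0.3121 -1.3576
2 0.8550 -1.4041 -5.7587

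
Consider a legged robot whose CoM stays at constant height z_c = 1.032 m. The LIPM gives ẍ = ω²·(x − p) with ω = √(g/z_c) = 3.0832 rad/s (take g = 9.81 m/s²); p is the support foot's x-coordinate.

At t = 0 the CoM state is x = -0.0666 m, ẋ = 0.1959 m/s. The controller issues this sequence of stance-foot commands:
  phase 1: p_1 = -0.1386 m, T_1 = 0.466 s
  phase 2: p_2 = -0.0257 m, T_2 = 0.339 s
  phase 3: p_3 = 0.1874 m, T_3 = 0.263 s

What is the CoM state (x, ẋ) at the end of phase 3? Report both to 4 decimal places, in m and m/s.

x = 1.3548, ẋ = 3.9447

phase 1: p=-0.1386, T=0.466, ωT=1.436771, cosh=2.222392, sinh=1.984698; start (x,ẋ)=(-0.066600, 0.195900) → end (x,ẋ)=(0.147516, 0.875950)
phase 2: p=-0.0257, T=0.339, ωT=1.045205, cosh=1.597800, sinh=1.246181; start (x,ẋ)=(0.147516, 0.875950) → end (x,ẋ)=(0.605109, 2.065128)
phase 3: p=0.1874, T=0.263, ωT=0.810882, cosh=1.347178, sinh=0.902712; start (x,ẋ)=(0.605109, 2.065128) → end (x,ẋ)=(1.354766, 3.944682)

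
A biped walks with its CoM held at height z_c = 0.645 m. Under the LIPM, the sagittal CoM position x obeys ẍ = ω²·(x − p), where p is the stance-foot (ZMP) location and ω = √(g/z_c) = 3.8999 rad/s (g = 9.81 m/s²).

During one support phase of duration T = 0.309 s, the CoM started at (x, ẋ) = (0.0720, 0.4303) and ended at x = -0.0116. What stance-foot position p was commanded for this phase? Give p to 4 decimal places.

ωT = 3.8999·0.309 = 1.205069; cosh(ωT) = 1.818330, sinh(ωT) = 1.518659
x(T) = p + (x₀−p)·cosh(ωT) + (ẋ₀/ω)·sinh(ωT) ⇒ p·(1 − cosh) = x(T) − x₀·cosh − (ẋ₀/ω)·sinh
numerator   = -0.0116 − (0.0720)·1.818330 − (0.4303/3.8999)·1.518659 = -0.310083
denominator = 1 − 1.818330 = -0.818330
p = -0.310083 / -0.818330 = 0.3789

p = 0.3789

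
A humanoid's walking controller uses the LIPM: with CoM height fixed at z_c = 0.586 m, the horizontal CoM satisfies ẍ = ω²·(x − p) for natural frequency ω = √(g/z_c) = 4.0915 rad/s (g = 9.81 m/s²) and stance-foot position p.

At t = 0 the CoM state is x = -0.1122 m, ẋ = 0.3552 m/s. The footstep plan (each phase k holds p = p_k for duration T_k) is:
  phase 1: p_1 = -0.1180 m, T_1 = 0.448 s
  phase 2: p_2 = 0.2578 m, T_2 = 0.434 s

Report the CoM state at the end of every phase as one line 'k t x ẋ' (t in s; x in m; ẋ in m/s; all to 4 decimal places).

phase 1: p=-0.1180, T=0.448, ωT=1.832992, cosh=3.206250, sinh=3.046316; start (x,ẋ)=(-0.112200, 0.355200) → end (x,ẋ)=(0.165060, 1.211151)
phase 2: p=0.2578, T=0.434, ωT=1.775711, cosh=3.036920, sinh=2.867557; start (x,ẋ)=(0.165060, 1.211151) → end (x,ẋ)=(0.824999, 2.590082)

1 0.4480 0.1651 1.2112
2 0.8820 0.8250 2.5901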